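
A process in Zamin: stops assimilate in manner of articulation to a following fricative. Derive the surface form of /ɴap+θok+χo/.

The rule targets /p/ (voiceless bilabial stop), which sits before the trigger /θ/ (fricative).
Changing only its manner to fricative gives [ɸ] — the voiceless bilabial fricative.
The same rule applies at the second boundary: /k/ → [x] next to /χ/.

[ɴaɸθoxχo]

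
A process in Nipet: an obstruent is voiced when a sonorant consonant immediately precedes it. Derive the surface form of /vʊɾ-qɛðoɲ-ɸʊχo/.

The rule targets /q/ (voiceless uvular stop), which sits after the trigger /ɾ/ (voiced).
A voiced uvular stop is [ɢ], so the surface segment is [ɢ].
At the second juncture, /ɸ/ likewise becomes [β] adjacent to /ɲ/.

[vʊɾɢɛðoɲβʊχo]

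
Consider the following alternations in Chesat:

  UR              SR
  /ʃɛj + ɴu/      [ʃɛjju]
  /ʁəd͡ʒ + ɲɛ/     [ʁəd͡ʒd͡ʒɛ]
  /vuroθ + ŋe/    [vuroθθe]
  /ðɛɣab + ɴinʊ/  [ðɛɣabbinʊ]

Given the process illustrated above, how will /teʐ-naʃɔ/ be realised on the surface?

The data show progressive total assimilation (/ɴ/ → [j] after /j/; /ɲ/ → [d͡ʒ] after /d͡ʒ/; /ŋ/ → [θ] after /θ/; /ɴ/ → [b] after /b/): in every case the target segment becomes identical to its preceding neighbour, copying more than a single feature.
/n/ is the segment targeted by the rule; it sits immediately after /ʐ/, so it assimilates completely and surfaces as [ʐ].

[teʐʐaʃɔ]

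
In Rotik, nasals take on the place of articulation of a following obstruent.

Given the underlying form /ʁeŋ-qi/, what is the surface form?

[ʁeɴqi]

The rule targets /ŋ/ (voiced velar nasal), which sits before the trigger /q/ (uvular).
The voiced uvular nasal is [ɴ], so /ŋ/ → [ɴ].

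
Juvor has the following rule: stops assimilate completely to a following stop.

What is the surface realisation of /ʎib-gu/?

/b/ is the segment targeted by the rule; it sits immediately before /g/, so it assimilates completely and surfaces as [g].

[ʎiggu]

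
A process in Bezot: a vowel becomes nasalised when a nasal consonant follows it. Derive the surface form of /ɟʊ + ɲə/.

[ɟʊ̃ɲə]

The vowel /ʊ/ is adjacent to the following nasal /ɲ/, so it acquires [+nasal] and surfaces as [ʊ̃].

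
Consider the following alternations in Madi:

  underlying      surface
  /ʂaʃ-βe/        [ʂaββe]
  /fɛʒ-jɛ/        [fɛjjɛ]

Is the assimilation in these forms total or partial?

total assimilation

Underlying /ʃ/ is realised as [β] next to /β/; /β/ itself does not change.
The output [β] is identical to the trigger /β/ — every feature (place, manner, voicing) has been copied — so this is total assimilation.
The remaining alternation confirms this: /ʒ/ → [j] before /j/ — in each case the output is a copy of the following consonant.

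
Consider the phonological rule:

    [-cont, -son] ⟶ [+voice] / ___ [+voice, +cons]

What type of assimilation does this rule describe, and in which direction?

regressive voicing assimilation

The structural change is [+voice], and the conditioning segment [+voice, +cons] (a voiced consonant) is itself voiced, so the target comes to share the voicing of its neighbour — voicing assimilation.
Since the environment is written after the underscore, the trigger follows the target; the direction is regressive.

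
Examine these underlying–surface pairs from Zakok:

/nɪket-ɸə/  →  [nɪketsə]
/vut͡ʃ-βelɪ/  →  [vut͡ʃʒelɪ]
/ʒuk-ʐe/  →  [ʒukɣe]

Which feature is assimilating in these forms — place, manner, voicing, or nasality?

place

The segment that alternates is /ɸ/, which surfaces as [s] when adjacent to /t/.
/ɸ/ is bilabial while /t/ is alveolar; the output [s] is alveolar, matching the trigger — so the feature that spreads is place.
The same holds elsewhere in the data: /β/ → [ʒ] after /t͡ʃ/ (bilabial → postalveolar, matching postalveolar); /ʐ/ → [ɣ] after /k/ (retroflex → velar, matching velar) — only place changes, and always toward the preceding segment.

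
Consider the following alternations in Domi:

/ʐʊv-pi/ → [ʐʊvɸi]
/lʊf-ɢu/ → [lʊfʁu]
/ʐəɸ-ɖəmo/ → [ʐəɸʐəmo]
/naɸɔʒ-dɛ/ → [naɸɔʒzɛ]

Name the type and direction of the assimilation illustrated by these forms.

Underlying /p/ is realised as [ɸ] next to /v/; /v/ itself does not change.
/p/ is a stop while /v/ is a fricative; the output [ɸ] is a fricative, matching the trigger — so the feature that spreads is manner.
Place and voice are unchanged, so the assimilation is partial, not total.
Checking the remaining alternations: /ɢ/ → [ʁ] after /f/ (stop → fricative, matching a fricative); /ɖ/ → [ʐ] after /ɸ/ (stop → fricative, matching a fricative); /d/ → [z] after /ʒ/ (stop → fricative, matching a fricative) — only manner changes, and always toward the preceding segment.
Since the segment that changes follows the conditioning segment, the assimilation is progressive.

progressive manner assimilation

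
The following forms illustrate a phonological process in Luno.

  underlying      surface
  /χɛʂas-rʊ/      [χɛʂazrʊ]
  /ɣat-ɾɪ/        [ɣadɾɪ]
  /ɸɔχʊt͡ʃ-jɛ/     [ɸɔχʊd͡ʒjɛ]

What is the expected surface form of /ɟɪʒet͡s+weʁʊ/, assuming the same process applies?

The data show regressive voicing assimilation: /s/ → [z] before /r/; /t/ → [d] before /ɾ/; /t͡ʃ/ → [d͡ʒ] before /j/. In each pair only voicing changes, matching the following consonant, while place and manner stay constant.
/t͡s/ is a voiceless alveolar affricate. The following trigger /w/ is voiced, so /t͡s/ must become voiced as well.
A voiced alveolar affricate is [d͡z], so the surface segment is [d͡z].

[ɟɪʒed͡zweʁʊ]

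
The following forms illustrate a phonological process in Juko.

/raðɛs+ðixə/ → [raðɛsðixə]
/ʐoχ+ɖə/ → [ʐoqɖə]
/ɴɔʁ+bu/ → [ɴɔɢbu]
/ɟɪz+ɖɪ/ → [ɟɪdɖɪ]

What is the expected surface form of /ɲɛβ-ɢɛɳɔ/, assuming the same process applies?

[ɲɛbɢɛɳɔ]

The data show regressive manner assimilation: /χ/ → [q] before /ɖ/; /ʁ/ → [ɢ] before /b/; /z/ → [d] before /ɖ/. In each pair only manner changes, matching the following consonant, while place and voice stay constant.
No alternation appears in [raðɛsðixə]: there the adjacent consonants already agree in manner (/s/ and /ð/ are both fricatives), so this form is consistent with the same rule.
/β/ is a voiced bilabial fricative. The following trigger /ɢ/ is a stop, so /β/ must become a stop as well.
Changing only its manner to stop gives [b] — the voiced bilabial stop.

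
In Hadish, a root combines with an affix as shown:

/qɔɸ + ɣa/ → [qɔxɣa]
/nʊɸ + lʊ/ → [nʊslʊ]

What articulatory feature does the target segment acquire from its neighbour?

The segment that alternates is /ɸ/, which surfaces as [x] when adjacent to /ɣ/.
/ɸ/ is bilabial while /ɣ/ is velar; the output [x] is velar, matching the trigger — so the feature that spreads is place.
The same holds elsewhere in the data: /ɸ/ → [s] before /l/ (bilabial → alveolar, matching alveolar) — only place changes, and always toward the following segment.

place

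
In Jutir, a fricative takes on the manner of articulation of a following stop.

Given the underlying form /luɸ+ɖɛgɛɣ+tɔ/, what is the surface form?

[lupɖɛgɛgtɔ]

/ɸ/ is a voiceless bilabial fricative. The following trigger /ɖ/ is a stop, so /ɸ/ must become a stop as well.
Changing only its manner to stop gives [p] — the voiceless bilabial stop.
The same rule applies at the second boundary: /ɣ/ → [g] next to /t/.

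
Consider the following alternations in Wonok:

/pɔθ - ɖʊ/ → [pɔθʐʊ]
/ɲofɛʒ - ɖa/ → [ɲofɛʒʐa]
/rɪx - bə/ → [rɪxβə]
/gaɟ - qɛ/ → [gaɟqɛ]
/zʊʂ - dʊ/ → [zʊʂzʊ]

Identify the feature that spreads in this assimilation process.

Comparing underlying and surface forms, /ɖ/ → [ʐ] is the alternation; the neighbouring /θ/ is constant.
/ɖ/ is a stop while /θ/ is a fricative; the output [ʐ] is a fricative, matching the trigger — so the feature that spreads is manner.
The same holds elsewhere in the data: /ɖ/ → [ʐ] after /ʒ/ (stop → fricative, matching a fricative); /b/ → [β] after /x/ (stop → fricative, matching a fricative); /d/ → [z] after /ʂ/ (stop → fricative, matching a fricative) — only manner changes, and always toward the preceding segment.
No alternation appears in [gaɟqɛ]: there the adjacent consonants already agree in manner (/q/ and /ɟ/ are both stops), so this form is consistent with the same rule.

manner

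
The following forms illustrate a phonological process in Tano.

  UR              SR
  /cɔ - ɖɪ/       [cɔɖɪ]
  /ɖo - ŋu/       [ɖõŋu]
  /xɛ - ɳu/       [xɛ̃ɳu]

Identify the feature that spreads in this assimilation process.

The vowel /o/ surfaces as nasalised [õ] next to the following nasal /ŋ/ — it has acquired the [+nasal] feature of its neighbour.
Likewise in the remaining data: /ɛ/ → [ɛ̃] before /ɳ/ — each time a vowel is nasalised next to a following nasal.
No change occurs in [cɔɖɪ] because the vowel at the boundary is adjacent to an oral consonant, not a nasal (/ɔ/ next to /ɖ/).

nasality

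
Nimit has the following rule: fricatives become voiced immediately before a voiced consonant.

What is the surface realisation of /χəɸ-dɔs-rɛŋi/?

The rule targets /ɸ/ (voiceless bilabial fricative), which sits before the trigger /d/ (voiced).
The voiced bilabial fricative is [β], so /ɸ/ → [β].
The same rule applies at the second boundary: /s/ → [z] next to /r/.

[χəβdɔzrɛŋi]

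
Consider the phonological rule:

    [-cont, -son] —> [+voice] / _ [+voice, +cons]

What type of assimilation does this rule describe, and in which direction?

The target ([-cont, -son], stops) acquires [+voice] next to a voiced consonant ([+voice, +cons]) — it takes on the voicing of its neighbour, so the feature that spreads is voicing.
The conditioning segment sits to the right of the focus bar, meaning the trigger follows the segment that changes — regressive assimilation.

regressive voicing assimilation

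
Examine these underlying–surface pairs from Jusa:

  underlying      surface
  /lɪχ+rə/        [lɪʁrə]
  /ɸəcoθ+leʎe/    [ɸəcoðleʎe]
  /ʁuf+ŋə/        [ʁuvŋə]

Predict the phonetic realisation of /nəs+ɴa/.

[nəzɴa]

The data show regressive voicing assimilation: /χ/ → [ʁ] before /r/; /θ/ → [ð] before /l/; /f/ → [v] before /ŋ/. In each pair only voicing changes, matching the following consonant, while place and manner stay constant.
/s/ is a voiceless alveolar fricative. The following trigger /ɴ/ is voiced, so /s/ must become voiced as well.
Changing only its voicing to voiced gives [z] — the voiced alveolar fricative.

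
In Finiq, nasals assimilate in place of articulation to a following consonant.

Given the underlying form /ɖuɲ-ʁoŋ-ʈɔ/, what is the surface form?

/ɲ/ is a voiced palatal nasal. The following trigger /ʁ/ is uvular, so /ɲ/ must become uvular as well.
The voiced uvular nasal is [ɴ], so /ɲ/ → [ɴ].
At the second juncture, /ŋ/ likewise becomes [ɳ] adjacent to /ʈ/.

[ɖuɴʁoɳʈɔ]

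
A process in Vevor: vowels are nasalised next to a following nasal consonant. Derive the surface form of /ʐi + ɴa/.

/i/ sits next to the nasal /ɴ/ and is therefore nasalised to [ĩ].

[ʐĩɴa]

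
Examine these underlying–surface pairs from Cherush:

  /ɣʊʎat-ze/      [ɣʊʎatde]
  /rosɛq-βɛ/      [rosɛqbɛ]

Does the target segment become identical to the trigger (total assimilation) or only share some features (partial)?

partial assimilation

Comparing underlying and surface forms, /z/ → [d] is the alternation; the neighbouring /t/ is constant.
The change fricative → stop matches the manner of the preceding /t/, identifying this as manner assimilation.
Place and voice are unchanged, so the assimilation is partial, not total.
The same holds elsewhere in the data: /β/ → [b] after /q/ (fricative → stop, matching a stop) — only manner changes, and always toward the preceding segment.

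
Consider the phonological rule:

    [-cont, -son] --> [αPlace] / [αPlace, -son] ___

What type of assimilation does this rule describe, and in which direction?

The rule copies the place features (abbreviated [Place]) from the environment onto the target, so the assimilating feature is place.
Since the environment is written before the underscore, the trigger precedes the target; the direction is progressive.

progressive place assimilation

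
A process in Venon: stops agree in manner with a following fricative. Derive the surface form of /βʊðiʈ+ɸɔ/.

/ʈ/ is a voiceless retroflex stop. The following trigger /ɸ/ is a fricative, so /ʈ/ must become a fricative as well.
The voiceless retroflex fricative is [ʂ], so /ʈ/ → [ʂ].

[βʊðiʂɸɔ]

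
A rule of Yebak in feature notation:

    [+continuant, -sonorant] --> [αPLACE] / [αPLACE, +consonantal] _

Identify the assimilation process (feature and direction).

progressive place assimilation

The rule copies the place features (abbreviated [PLACE]) from the environment onto the target, so the assimilating feature is place.
Since the environment is written before the underscore, the trigger precedes the target; the direction is progressive.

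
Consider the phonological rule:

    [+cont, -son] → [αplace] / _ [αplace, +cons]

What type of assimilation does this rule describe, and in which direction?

regressive place assimilation

The shared variable α links the value of the place features (abbreviated [place]) on the target to the same value on the neighbouring segment, so place is the feature that assimilates.
The conditioning segment sits to the right of the focus bar, meaning the trigger follows the segment that changes — regressive assimilation.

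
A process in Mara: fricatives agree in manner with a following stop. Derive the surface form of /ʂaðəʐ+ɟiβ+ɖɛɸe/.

The rule targets /ʐ/ (voiced retroflex fricative), which sits before the trigger /ɟ/ (stop).
A voiced retroflex stop is [ɖ], so the surface segment is [ɖ].
The same rule applies at the second boundary: /β/ → [b] next to /ɖ/.

[ʂaðəɖɟibɖɛɸe]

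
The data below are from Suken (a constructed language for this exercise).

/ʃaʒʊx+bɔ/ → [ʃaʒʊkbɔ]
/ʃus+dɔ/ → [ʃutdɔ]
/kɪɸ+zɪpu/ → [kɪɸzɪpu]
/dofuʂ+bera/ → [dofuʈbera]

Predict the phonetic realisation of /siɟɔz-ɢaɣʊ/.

[siɟɔdɢaɣʊ]

The data show regressive manner assimilation: /x/ → [k] before /b/; /s/ → [t] before /d/; /ʂ/ → [ʈ] before /b/. In each pair only manner changes, matching the following consonant, while place and voice stay constant.
No alternation appears in [kɪɸzɪpu]: there the adjacent consonants already agree in manner (/ɸ/ and /z/ are both fricatives), so this form is consistent with the same rule.
The rule targets /z/ (voiced alveolar fricative), which sits before the trigger /ɢ/ (stop).
The voiced alveolar stop is [d], so /z/ → [d].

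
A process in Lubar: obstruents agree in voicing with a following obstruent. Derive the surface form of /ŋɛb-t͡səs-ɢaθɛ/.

/b/ is a voiced bilabial stop. The following trigger /t͡s/ is voiceless, so /b/ must become voiceless as well.
The voiceless bilabial stop is [p], so /b/ → [p].
The same rule applies at the second boundary: /s/ → [z] next to /ɢ/.

[ŋɛpt͡səzɢaθɛ]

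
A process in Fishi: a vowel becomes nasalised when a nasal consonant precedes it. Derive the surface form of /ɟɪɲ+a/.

/a/ sits next to the nasal /ɲ/ and is therefore nasalised to [ã].

[ɟɪɲã]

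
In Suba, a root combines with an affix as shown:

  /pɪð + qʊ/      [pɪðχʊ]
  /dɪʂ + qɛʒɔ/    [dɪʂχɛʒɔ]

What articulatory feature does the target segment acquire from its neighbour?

manner

Comparing underlying and surface forms, /q/ → [χ] is the alternation; the neighbouring /ð/ is constant.
/q/ is a stop while /ð/ is a fricative; the output [χ] is a fricative, matching the trigger — so the feature that spreads is manner.
The other alternating form patterns the same way: /q/ → [χ] after /ʂ/ (stop → fricative, matching a fricative) — only manner changes, and always toward the preceding segment.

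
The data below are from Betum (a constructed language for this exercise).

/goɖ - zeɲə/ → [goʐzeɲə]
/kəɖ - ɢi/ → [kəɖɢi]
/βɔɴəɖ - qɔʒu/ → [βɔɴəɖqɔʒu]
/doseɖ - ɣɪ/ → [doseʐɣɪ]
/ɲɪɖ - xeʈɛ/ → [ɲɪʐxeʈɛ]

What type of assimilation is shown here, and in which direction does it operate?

Comparing underlying and surface forms, /ɖ/ → [ʐ] is the alternation; the neighbouring /z/ is constant.
The change stop → fricative matches the manner of the following /z/, identifying this as manner assimilation.
Place and voice are unchanged, so the assimilation is partial, not total.
The same holds elsewhere in the data: /ɖ/ → [ʐ] before /ɣ/ (stop → fricative, matching a fricative); /ɖ/ → [ʐ] before /x/ (stop → fricative, matching a fricative) — only manner changes, and always toward the following segment.
Nothing changes in [kəɖɢi], [βɔɴəɖqɔʒu]: there the adjacent consonants already agree in manner (/ɖ/ and /ɢ/ are both stops; /ɖ/ and /q/ are both stops), so these forms are consistent with the same rule.
Since the segment that changes precedes the conditioning segment, the assimilation is regressive.

regressive manner assimilation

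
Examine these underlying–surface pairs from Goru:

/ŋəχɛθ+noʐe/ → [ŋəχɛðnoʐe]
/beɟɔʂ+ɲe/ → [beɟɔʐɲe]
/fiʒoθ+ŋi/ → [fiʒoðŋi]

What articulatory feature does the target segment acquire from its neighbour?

voicing

Underlying /θ/ is realised as [ð] next to /n/; /n/ itself does not change.
The change voiceless → voiced matches the voicing of the following /n/, identifying this as voicing assimilation.
Checking the remaining alternations: /ʂ/ → [ʐ] before /ɲ/ (voiceless → voiced, matching voiced); /θ/ → [ð] before /ŋ/ (voiceless → voiced, matching voiced) — only voicing changes, and always toward the following segment.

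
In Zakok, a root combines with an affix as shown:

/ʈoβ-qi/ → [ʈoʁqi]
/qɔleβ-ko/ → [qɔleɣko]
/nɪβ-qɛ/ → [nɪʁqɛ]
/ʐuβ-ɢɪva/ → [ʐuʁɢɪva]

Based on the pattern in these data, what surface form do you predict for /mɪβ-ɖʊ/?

[mɪʐɖʊ]

The data show regressive place assimilation: /β/ → [ʁ] before /q/; /β/ → [ɣ] before /k/; /β/ → [ʁ] before /ɢ/. In each pair only place changes, matching the following consonant, while manner and voice stay constant.
/β/ is a voiced bilabial fricative. The following trigger /ɖ/ is retroflex, so /β/ must become retroflex as well.
Changing only its place to retroflex gives [ʐ] — the voiced retroflex fricative.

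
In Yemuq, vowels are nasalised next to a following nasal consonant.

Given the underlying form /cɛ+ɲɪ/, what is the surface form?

The vowel /ɛ/ is adjacent to the following nasal /ɲ/, so it acquires [+nasal] and surfaces as [ɛ̃].

[cɛ̃ɲɪ]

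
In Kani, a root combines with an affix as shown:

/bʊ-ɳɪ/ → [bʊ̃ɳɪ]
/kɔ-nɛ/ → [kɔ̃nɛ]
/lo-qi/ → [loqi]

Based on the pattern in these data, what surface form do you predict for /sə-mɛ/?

[sə̃mɛ]

The data show regressive nasality assimilation (vowel nasalisation): /ʊ/ → [ʊ̃] before /ɳ/; /ɔ/ → [ɔ̃] before /n/ — a vowel is nasalised by an immediately following nasal consonant.
No change occurs in [loqi] because the vowel at the boundary is adjacent to an oral consonant, not a nasal (/o/ next to /q/).
/ə/ sits next to the nasal /m/ and is therefore nasalised to [ə̃].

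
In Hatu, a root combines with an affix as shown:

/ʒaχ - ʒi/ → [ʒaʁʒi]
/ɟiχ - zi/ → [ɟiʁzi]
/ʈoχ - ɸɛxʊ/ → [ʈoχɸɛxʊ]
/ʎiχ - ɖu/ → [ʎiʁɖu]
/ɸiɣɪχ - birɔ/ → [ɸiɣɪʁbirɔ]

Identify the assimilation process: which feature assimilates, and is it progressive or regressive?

The segment that alternates is /χ/, which surfaces as [ʁ] when adjacent to /ʒ/.
The change voiceless → voiced matches the voicing of the following /ʒ/, identifying this as voicing assimilation.
Place and manner are unchanged, so the assimilation is partial, not total.
Checking the remaining alternations: /χ/ → [ʁ] before /z/ (voiceless → voiced, matching voiced); /χ/ → [ʁ] before /ɖ/ (voiceless → voiced, matching voiced); /χ/ → [ʁ] before /b/ (voiceless → voiced, matching voiced) — only voicing changes, and always toward the following segment.
Nothing changes in [ʈoχɸɛxʊ]: there the adjacent consonants already agree in voicing (/χ/ and /ɸ/ are both voiceless), so this form is consistent with the same rule.
The trigger is the following segment, so the direction is regressive (anticipatory).

regressive voicing assimilation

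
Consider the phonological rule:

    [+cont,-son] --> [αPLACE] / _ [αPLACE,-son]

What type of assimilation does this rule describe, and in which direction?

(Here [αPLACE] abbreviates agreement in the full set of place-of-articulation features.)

The rule copies the place features (abbreviated [PLACE]) from the environment onto the target, so the assimilating feature is place.
The conditioning segment sits to the right of the focus bar, meaning the trigger follows the segment that changes — regressive assimilation.

regressive place assimilation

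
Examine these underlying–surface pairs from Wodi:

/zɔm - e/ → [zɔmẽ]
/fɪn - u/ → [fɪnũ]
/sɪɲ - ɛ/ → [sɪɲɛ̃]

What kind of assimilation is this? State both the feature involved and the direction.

progressive nasality assimilation (vowel nasalisation)

The vowel /e/ surfaces as nasalised [ẽ] next to the preceding nasal /m/ — it has acquired the [+nasal] feature of its neighbour.
Likewise in the remaining data: /u/ → [ũ] after /n/; /ɛ/ → [ɛ̃] after /ɲ/ — each time a vowel is nasalised next to a preceding nasal.
Because the conditioning nasal is to the left of the vowel that changes, the process is progressive (perseverative).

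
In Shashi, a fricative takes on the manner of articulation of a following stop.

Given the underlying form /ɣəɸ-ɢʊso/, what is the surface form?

[ɣəpɢʊso]

/ɸ/ is a voiceless bilabial fricative. The following trigger /ɢ/ is a stop, so /ɸ/ must become a stop as well.
The voiceless bilabial stop is [p], so /ɸ/ → [p].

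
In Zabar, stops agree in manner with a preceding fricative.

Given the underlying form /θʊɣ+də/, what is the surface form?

The rule targets /d/ (voiced alveolar stop), which sits after the trigger /ɣ/ (fricative).
Changing only its manner to fricative gives [z] — the voiced alveolar fricative.

[θʊɣzə]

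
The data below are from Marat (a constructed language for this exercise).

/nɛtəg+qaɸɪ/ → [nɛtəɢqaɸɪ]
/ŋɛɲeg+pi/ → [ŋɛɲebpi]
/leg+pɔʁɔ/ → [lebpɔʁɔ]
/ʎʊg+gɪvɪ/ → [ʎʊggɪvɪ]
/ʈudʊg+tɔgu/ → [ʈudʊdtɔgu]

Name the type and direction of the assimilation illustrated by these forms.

regressive place assimilation

The segment that alternates is /g/, which surfaces as [ɢ] when adjacent to /q/.
The change velar → uvular matches the place of the following /q/, identifying this as place assimilation.
Manner and voice are unchanged, so the assimilation is partial, not total.
The same holds elsewhere in the data: /g/ → [b] before /p/ (velar → bilabial, matching bilabial); /g/ → [d] before /t/ (velar → alveolar, matching alveolar) — only place changes, and always toward the following segment.
No alternation appears in [ʎʊggɪvɪ]: there the adjacent consonants already agree in place (/g/ and /g/ are both velar), so this form is consistent with the same rule.
The trigger is the following segment, so the direction is regressive (anticipatory).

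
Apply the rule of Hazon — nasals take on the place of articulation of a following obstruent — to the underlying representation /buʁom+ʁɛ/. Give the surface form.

[buʁoɴʁɛ]

/m/ is a voiced bilabial nasal. The following trigger /ʁ/ is uvular, so /m/ must become uvular as well.
The voiced uvular nasal is [ɴ], so /m/ → [ɴ].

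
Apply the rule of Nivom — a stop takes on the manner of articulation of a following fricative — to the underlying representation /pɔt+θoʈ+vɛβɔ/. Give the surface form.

[pɔsθoʂvɛβɔ]

/t/ is a voiceless alveolar stop. The following trigger /θ/ is a fricative, so /t/ must become a fricative as well.
The voiceless alveolar fricative is [s], so /t/ → [s].
At the second juncture, /ʈ/ likewise becomes [ʂ] adjacent to /v/.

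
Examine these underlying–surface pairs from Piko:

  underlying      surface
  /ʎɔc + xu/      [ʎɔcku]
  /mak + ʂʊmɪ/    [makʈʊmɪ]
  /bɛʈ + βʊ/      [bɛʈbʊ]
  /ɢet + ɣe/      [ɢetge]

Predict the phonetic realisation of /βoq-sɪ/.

The data show progressive manner assimilation: /x/ → [k] after /c/; /ʂ/ → [ʈ] after /k/; /β/ → [b] after /ʈ/; /ɣ/ → [g] after /t/. In each pair only manner changes, matching the preceding consonant, while place and voice stay constant.
The rule targets /s/ (voiceless alveolar fricative), which sits after the trigger /q/ (stop).
Changing only its manner to stop gives [t] — the voiceless alveolar stop.

[βoqtɪ]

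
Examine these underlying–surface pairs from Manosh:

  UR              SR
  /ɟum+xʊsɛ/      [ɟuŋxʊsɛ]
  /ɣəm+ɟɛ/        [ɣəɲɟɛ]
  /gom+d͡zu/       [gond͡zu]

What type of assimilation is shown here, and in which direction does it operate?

regressive place assimilation

Underlying /m/ is realised as [ŋ] next to /x/; /x/ itself does not change.
The change bilabial → velar matches the place of the following /x/, identifying this as place assimilation.
Manner and voice are unchanged, so the assimilation is partial, not total.
The other alternating forms pattern the same way: /m/ → [ɲ] before /ɟ/ (bilabial → palatal, matching palatal); /m/ → [n] before /d͡z/ (bilabial → alveolar, matching alveolar) — only place changes, and always toward the following segment.
The trigger is the following segment, so the direction is regressive (anticipatory).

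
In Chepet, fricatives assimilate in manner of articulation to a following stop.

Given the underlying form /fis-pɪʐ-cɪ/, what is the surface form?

[fitpɪɖcɪ]

The rule targets /s/ (voiceless alveolar fricative), which sits before the trigger /p/ (stop).
The voiceless alveolar stop is [t], so /s/ → [t].
At the second juncture, /ʐ/ likewise becomes [ɖ] adjacent to /c/.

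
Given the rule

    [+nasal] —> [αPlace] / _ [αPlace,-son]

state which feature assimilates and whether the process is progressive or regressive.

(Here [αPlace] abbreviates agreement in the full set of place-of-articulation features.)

regressive place assimilation

The rule copies the place features (abbreviated [Place]) from the environment onto the target, so the assimilating feature is place.
The conditioning segment sits to the right of the focus bar, meaning the trigger follows the segment that changes — regressive assimilation.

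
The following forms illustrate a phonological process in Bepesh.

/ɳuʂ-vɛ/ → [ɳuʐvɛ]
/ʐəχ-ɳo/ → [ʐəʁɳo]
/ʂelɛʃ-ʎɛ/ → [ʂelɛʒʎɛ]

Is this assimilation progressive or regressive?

regressive

Comparing underlying and surface forms, /ʂ/ → [ʐ] is the alternation; the neighbouring /v/ is constant.
The change voiceless → voiced matches the voicing of the following /v/, identifying this as voicing assimilation.
Checking the remaining alternations: /χ/ → [ʁ] before /ɳ/ (voiceless → voiced, matching voiced); /ʃ/ → [ʒ] before /ʎ/ (voiceless → voiced, matching voiced) — only voicing changes, and always toward the following segment.
Since the segment that changes precedes the conditioning segment, the assimilation is regressive.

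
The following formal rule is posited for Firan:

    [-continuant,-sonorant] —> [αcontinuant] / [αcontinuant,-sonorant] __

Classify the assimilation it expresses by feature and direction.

The rule copies [continuant] (continuancy) from the environment onto the target stops; since [±continuant] encodes the stop/fricative manner contrast, the assimilating dimension is manner.
Since the environment is written before the underscore, the trigger precedes the target; the direction is progressive.

progressive manner assimilation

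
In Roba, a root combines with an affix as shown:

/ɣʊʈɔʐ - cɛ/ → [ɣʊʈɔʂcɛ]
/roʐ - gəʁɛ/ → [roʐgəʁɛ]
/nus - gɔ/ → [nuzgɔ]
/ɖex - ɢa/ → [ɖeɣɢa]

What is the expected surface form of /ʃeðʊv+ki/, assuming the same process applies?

[ʃeðʊfki]

The data show regressive voicing assimilation: /ʐ/ → [ʂ] before /c/; /s/ → [z] before /g/; /x/ → [ɣ] before /ɢ/. In each pair only voicing changes, matching the following consonant, while place and manner stay constant.
Nothing changes in [roʐgəʁɛ]: there the adjacent consonants already agree in voicing (/ʐ/ and /g/ are both voiced), so this form is consistent with the same rule.
The rule targets /v/ (voiced labiodental fricative), which sits before the trigger /k/ (voiceless).
The voiceless labiodental fricative is [f], so /v/ → [f].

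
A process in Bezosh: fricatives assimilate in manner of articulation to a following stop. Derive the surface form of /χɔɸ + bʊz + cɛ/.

/ɸ/ is a voiceless bilabial fricative. The following trigger /b/ is a stop, so /ɸ/ must become a stop as well.
The voiceless bilabial stop is [p], so /ɸ/ → [p].
At the second juncture, /z/ likewise becomes [d] adjacent to /c/.

[χɔpbʊdcɛ]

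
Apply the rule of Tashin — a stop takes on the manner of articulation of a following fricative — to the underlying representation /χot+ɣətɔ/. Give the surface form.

/t/ is a voiceless alveolar stop. The following trigger /ɣ/ is a fricative, so /t/ must become a fricative as well.
Changing only its manner to fricative gives [s] — the voiceless alveolar fricative.

[χosɣətɔ]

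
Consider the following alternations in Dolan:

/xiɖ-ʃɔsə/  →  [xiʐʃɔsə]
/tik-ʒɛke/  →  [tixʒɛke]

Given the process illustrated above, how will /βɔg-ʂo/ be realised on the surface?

[βɔɣʂo]

The data show regressive manner assimilation: /ɖ/ → [ʐ] before /ʃ/; /k/ → [x] before /ʒ/. In each pair only manner changes, matching the following consonant, while place and voice stay constant.
/g/ is a voiced velar stop. The following trigger /ʂ/ is a fricative, so /g/ must become a fricative as well.
The voiced velar fricative is [ɣ], so /g/ → [ɣ].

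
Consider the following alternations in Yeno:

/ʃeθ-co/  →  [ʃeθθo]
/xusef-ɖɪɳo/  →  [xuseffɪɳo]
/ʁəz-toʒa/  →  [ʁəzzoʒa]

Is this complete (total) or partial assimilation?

total assimilation

The segment that alternates is /c/, which surfaces as [θ] when adjacent to /θ/.
The output [θ] is identical to the trigger /θ/ — every feature (place, manner, voicing) has been copied — so this is total assimilation.
The remaining alternations confirm this: /ɖ/ → [f] after /f/; /t/ → [z] after /z/ — in each case the output is a copy of the preceding consonant.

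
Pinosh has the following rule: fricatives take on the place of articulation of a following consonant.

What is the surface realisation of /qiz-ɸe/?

/z/ is a voiced alveolar fricative. The following trigger /ɸ/ is bilabial, so /z/ must become bilabial as well.
Changing only its place to bilabial gives [β] — the voiced bilabial fricative.

[qiβɸe]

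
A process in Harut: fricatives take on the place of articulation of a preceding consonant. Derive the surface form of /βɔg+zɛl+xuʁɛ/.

The rule targets /z/ (voiced alveolar fricative), which sits after the trigger /g/ (velar).
Changing only its place to velar gives [ɣ] — the voiced velar fricative.
At the second juncture, /x/ likewise becomes [s] adjacent to /l/.

[βɔgɣɛlsuʁɛ]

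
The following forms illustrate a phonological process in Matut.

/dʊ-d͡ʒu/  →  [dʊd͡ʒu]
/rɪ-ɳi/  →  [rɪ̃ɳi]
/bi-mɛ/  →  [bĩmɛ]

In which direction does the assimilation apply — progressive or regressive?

regressive

The vowel /ɪ/ surfaces as nasalised [ɪ̃] next to the following nasal /ɳ/ — it has acquired the [+nasal] feature of its neighbour.
The other form shows the same pattern: /i/ → [ĩ] before /m/ — each time a vowel is nasalised next to a following nasal.
No change occurs in [dʊd͡ʒu] because the vowel at the boundary is adjacent to an oral consonant, not a nasal (/ʊ/ next to /d͡ʒ/).
Because the conditioning nasal is to the right of the vowel that changes, the process is regressive (anticipatory).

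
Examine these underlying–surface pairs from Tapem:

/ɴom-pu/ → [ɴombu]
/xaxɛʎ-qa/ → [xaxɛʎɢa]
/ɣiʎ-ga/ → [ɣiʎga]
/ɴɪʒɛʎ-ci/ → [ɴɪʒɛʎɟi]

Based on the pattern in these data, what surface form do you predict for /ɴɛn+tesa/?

The data show progressive voicing assimilation: /p/ → [b] after /m/; /q/ → [ɢ] after /ʎ/; /c/ → [ɟ] after /ʎ/. In each pair only voicing changes, matching the preceding consonant, while place and manner stay constant.
No alternation appears in [ɣiʎga]: there the adjacent consonants already agree in voicing (/g/ and /ʎ/ are both voiced), so this form is consistent with the same rule.
The rule targets /t/ (voiceless alveolar stop), which sits after the trigger /n/ (voiced).
A voiced alveolar stop is [d], so the surface segment is [d].

[ɴɛndesa]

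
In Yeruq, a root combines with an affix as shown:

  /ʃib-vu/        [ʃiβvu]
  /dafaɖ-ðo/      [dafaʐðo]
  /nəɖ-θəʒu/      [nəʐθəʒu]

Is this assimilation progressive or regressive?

regressive

Comparing underlying and surface forms, /b/ → [β] is the alternation; the neighbouring /v/ is constant.
The change stop → fricative matches the manner of the following /v/, identifying this as manner assimilation.
Checking the remaining alternations: /ɖ/ → [ʐ] before /ð/ (stop → fricative, matching a fricative); /ɖ/ → [ʐ] before /θ/ (stop → fricative, matching a fricative) — only manner changes, and always toward the following segment.
The trigger is the following segment, so the direction is regressive (anticipatory).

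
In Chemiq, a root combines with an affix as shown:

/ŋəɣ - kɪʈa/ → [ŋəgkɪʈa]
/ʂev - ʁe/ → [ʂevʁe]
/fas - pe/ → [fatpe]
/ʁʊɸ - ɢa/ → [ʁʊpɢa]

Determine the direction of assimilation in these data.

Comparing underlying and surface forms, /ɣ/ → [g] is the alternation; the neighbouring /k/ is constant.
The change fricative → stop matches the manner of the following /k/, identifying this as manner assimilation.
The same holds elsewhere in the data: /s/ → [t] before /p/ (fricative → stop, matching a stop); /ɸ/ → [p] before /ɢ/ (fricative → stop, matching a stop) — only manner changes, and always toward the following segment.
No alternation appears in [ʂevʁe]: there the adjacent consonants already agree in manner (/v/ and /ʁ/ are both fricatives), so this form is consistent with the same rule.
Since the segment that changes precedes the conditioning segment, the assimilation is regressive.

regressive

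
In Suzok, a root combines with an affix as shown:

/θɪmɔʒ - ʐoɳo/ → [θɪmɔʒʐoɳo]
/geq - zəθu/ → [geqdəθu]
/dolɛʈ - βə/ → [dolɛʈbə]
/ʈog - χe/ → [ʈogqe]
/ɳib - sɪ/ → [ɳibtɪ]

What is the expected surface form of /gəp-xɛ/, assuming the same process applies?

[gəpkɛ]

The data show progressive manner assimilation: /z/ → [d] after /q/; /β/ → [b] after /ʈ/; /χ/ → [q] after /g/; /s/ → [t] after /b/. In each pair only manner changes, matching the preceding consonant, while place and voice stay constant.
Nothing changes in [θɪmɔʒʐoɳo]: there the adjacent consonants already agree in manner (/ʐ/ and /ʒ/ are both fricatives), so this form is consistent with the same rule.
The rule targets /x/ (voiceless velar fricative), which sits after the trigger /p/ (stop).
Changing only its manner to stop gives [k] — the voiceless velar stop.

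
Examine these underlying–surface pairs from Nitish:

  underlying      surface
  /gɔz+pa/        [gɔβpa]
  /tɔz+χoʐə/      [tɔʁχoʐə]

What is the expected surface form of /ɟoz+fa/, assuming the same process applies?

The data show regressive place assimilation: /z/ → [β] before /p/; /z/ → [ʁ] before /χ/. In each pair only place changes, matching the following consonant, while manner and voice stay constant.
The rule targets /z/ (voiced alveolar fricative), which sits before the trigger /f/ (labiodental).
Changing only its place to labiodental gives [v] — the voiced labiodental fricative.

[ɟovfa]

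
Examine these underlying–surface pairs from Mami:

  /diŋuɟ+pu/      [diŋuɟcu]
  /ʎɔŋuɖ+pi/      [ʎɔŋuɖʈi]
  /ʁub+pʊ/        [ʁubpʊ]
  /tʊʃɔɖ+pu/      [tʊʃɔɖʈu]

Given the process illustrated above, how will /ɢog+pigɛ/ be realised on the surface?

The data show progressive place assimilation: /p/ → [c] after /ɟ/; /p/ → [ʈ] after /ɖ/. In each pair only place changes, matching the preceding consonant, while manner and voice stay constant.
Nothing changes in [ʁubpʊ]: there the adjacent consonants already agree in place (/p/ and /b/ are both bilabial), so this form is consistent with the same rule.
The rule targets /p/ (voiceless bilabial stop), which sits after the trigger /g/ (velar).
The voiceless velar stop is [k], so /p/ → [k].

[ɢogkigɛ]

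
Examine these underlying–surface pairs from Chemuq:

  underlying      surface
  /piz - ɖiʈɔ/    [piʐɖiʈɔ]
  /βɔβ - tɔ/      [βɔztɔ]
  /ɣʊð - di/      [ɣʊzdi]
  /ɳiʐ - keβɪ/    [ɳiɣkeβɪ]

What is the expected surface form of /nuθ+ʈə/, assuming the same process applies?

The data show regressive place assimilation: /z/ → [ʐ] before /ɖ/; /β/ → [z] before /t/; /ð/ → [z] before /d/; /ʐ/ → [ɣ] before /k/. In each pair only place changes, matching the following consonant, while manner and voice stay constant.
The rule targets /θ/ (voiceless dental fricative), which sits before the trigger /ʈ/ (retroflex).
A voiceless retroflex fricative is [ʂ], so the surface segment is [ʂ].

[nuʂʈə]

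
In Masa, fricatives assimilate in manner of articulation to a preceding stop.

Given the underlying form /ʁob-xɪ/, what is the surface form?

[ʁobkɪ]

/x/ is a voiceless velar fricative. The preceding trigger /b/ is a stop, so /x/ must become a stop as well.
Changing only its manner to stop gives [k] — the voiceless velar stop.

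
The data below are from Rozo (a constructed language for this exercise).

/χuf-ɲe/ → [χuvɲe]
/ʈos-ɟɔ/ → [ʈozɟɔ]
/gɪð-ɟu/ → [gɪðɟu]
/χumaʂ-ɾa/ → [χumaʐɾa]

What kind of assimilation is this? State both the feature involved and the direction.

The segment that alternates is /f/, which surfaces as [v] when adjacent to /ɲ/.
/f/ is voiceless while /ɲ/ is voiced; the output [v] is voiced, matching the trigger — so the feature that spreads is voicing.
Place and manner are unchanged, so the assimilation is partial, not total.
Checking the remaining alternations: /s/ → [z] before /ɟ/ (voiceless → voiced, matching voiced); /ʂ/ → [ʐ] before /ɾ/ (voiceless → voiced, matching voiced) — only voicing changes, and always toward the following segment.
Nothing changes in [gɪðɟu]: there the adjacent consonants already agree in voicing (/ð/ and /ɟ/ are both voiced), so this form is consistent with the same rule.
Since the segment that changes precedes the conditioning segment, the assimilation is regressive.

regressive voicing assimilation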